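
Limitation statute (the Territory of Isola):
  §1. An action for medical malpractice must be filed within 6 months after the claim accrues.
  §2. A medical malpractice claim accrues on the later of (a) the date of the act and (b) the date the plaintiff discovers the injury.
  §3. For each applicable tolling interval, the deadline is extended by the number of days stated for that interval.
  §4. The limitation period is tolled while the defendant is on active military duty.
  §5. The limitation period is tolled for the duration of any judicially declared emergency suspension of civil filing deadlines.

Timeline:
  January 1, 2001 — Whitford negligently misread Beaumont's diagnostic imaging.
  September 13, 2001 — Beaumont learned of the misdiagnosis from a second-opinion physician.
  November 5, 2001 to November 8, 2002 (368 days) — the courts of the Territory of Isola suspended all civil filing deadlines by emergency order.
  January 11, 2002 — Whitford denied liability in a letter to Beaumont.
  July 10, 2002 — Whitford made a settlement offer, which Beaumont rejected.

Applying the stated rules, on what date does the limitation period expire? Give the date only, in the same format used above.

March 16, 2003

The claim accrued on September 13, 2001 — the later of the January 1, 2001 act and the September 13, 2001 discovery.
Adding the 6 months base period to September 13, 2001 gives a deadline of March 13, 2002, before any tolling.
The emergency suspension of filing deadlines from November 5, 2001 to November 8, 2002 tolled the period for 368 days, extending the deadline to March 16, 2003.
The other events in the timeline have no effect on the limitation period under the stated rules.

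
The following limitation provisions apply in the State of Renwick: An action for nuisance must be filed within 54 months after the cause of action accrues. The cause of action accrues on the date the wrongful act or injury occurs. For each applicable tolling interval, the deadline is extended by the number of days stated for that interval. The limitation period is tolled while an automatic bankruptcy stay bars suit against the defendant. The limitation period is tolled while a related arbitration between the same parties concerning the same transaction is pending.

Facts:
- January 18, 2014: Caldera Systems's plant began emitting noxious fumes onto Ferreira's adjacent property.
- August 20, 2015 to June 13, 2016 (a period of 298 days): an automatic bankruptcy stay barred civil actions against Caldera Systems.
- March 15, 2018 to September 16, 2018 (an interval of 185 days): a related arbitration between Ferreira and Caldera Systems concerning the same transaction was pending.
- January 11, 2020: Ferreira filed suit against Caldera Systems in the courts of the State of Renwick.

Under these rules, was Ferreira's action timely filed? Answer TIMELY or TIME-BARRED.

TIME-BARRED

The limitation period began to run on January 18, 2014.
Adding the 54 months base period to January 18, 2014 gives a deadline of July 18, 2018, before any tolling.
The automatic bankruptcy stay from August 20, 2015 to June 13, 2016 tolled the period for 298 days, extending the deadline to May 12, 2019.
The pending related arbitration from March 15, 2018 to September 16, 2018 tolled the period for 185 days, extending the deadline to November 13, 2019.
Ferreira filed on January 11, 2020, after the November 13, 2019 deadline, so the action is time-barred.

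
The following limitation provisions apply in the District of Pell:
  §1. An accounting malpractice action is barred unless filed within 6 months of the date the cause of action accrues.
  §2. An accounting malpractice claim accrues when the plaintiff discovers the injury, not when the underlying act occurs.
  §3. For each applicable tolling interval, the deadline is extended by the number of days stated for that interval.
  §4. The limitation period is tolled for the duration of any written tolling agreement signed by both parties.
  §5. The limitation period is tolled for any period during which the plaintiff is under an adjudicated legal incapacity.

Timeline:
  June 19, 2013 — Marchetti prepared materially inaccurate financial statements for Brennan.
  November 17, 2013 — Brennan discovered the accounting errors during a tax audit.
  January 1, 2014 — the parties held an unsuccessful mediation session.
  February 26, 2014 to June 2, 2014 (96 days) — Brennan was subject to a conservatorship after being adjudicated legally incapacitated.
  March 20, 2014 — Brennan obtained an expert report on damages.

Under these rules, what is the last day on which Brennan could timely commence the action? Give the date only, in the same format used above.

Accrual is tied to discovery, so the period began on November 17, 2013 rather than on June 19, 2013 when the act occurred.
6 months from November 17, 2013 is May 17, 2014.
The plaintiff's legal incapacity from February 26, 2014 to June 2, 2014 tolled the period for 96 days, extending the deadline to August 21, 2014.
None of the other events listed affects the running of the period under the stated rules.

August 21, 2014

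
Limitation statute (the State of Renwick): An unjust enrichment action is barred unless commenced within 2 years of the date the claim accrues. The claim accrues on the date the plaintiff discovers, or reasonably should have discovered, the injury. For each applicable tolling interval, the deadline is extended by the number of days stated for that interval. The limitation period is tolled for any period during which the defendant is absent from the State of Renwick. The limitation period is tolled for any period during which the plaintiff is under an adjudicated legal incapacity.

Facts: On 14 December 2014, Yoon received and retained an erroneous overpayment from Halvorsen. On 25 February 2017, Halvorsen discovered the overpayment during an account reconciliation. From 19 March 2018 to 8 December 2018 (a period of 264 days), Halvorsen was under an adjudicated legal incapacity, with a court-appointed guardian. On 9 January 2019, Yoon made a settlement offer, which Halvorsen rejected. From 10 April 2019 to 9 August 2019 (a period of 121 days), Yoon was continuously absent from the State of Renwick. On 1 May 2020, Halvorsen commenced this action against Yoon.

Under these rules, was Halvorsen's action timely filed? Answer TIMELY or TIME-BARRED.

TIME-BARRED

The claim did not accrue until Halvorsen discovered the injury on 25 February 2017; the 14 December 2014 act date does not start the clock under the stated rule.
Adding the 2 years base period to 25 February 2017 gives a deadline of 25 February 2019, before any tolling.
Because the plaintiff's legal incapacity ran from 19 March 2018 to 8 December 2018, the deadline is extended by 264 days to 16 November 2019.
The defendant's absence from the jurisdiction from 10 April 2019 to 9 August 2019 tolled the period for 121 days, extending the deadline to 16 March 2020.
None of the other events listed affects the running of the period under the stated rules.
The 1 May 2020 filing falls after the 16 March 2020 deadline; the claim is time-barred.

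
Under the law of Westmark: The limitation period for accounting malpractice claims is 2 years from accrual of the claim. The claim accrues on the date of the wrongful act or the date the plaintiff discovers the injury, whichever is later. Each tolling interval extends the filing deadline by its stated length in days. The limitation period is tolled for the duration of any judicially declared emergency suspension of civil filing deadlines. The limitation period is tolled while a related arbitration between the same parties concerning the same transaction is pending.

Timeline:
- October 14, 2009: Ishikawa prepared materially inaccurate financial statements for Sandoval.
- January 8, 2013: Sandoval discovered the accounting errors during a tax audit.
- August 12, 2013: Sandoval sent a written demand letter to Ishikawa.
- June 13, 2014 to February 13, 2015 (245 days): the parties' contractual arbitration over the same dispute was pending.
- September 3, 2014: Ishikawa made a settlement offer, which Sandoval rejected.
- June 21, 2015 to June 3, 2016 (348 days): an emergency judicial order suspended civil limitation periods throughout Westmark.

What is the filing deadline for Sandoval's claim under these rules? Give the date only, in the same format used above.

Because discovery on January 8, 2013 post-dates the October 14, 2009 act, accrual under the later-of rule falls on January 8, 2013.
2 years from January 8, 2013 is January 8, 2015.
The pending related arbitration from June 13, 2014 to February 13, 2015 tolled the period for 245 days, extending the deadline to September 10, 2015.
The period was tolled for 348 days by the emergency suspension of filing deadlines (June 21, 2015 to June 3, 2016), pushing the deadline to August 23, 2016.
The other events in the timeline have no effect on the limitation period under the stated rules.

August 23, 2016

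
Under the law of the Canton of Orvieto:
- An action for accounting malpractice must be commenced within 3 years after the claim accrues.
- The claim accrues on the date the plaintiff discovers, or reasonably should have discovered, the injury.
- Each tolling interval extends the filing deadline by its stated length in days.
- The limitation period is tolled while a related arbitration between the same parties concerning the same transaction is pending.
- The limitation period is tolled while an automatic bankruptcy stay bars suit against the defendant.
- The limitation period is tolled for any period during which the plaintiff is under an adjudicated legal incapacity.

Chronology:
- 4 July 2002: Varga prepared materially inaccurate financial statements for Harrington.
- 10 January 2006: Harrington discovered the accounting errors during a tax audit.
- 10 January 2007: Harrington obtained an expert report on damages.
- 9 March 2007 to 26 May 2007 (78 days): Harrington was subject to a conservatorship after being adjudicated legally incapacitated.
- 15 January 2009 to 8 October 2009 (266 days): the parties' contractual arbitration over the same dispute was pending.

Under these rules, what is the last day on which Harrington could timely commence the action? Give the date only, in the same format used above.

20 December 2009

The claim did not accrue until Harrington discovered the injury on 10 January 2006; the 4 July 2002 act date does not start the clock under the stated rule.
The untolled deadline — 3 years after 10 January 2006 — is 10 January 2009.
The period was tolled for 78 days by the plaintiff's legal incapacity (9 March 2007 to 26 May 2007), pushing the deadline to 29 March 2009.
The period was tolled for 266 days by the pending related arbitration (15 January 2009 to 8 October 2009), pushing the deadline to 20 December 2009.
None of the other events listed affects the running of the period under the stated rules.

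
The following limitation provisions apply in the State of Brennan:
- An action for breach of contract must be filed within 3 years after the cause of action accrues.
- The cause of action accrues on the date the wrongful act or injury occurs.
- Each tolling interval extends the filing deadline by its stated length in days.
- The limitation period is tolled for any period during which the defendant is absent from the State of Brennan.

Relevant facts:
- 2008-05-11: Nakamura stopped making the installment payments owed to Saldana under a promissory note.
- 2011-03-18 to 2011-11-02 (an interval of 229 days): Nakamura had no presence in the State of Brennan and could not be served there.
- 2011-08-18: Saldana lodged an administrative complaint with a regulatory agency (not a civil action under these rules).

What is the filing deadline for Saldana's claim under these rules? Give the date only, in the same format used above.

2011-12-26

The claim accrued on 2008-05-11, when the wrongful act occurred.
3 years from 2008-05-11 is 2011-05-11.
The period was tolled for 229 days by the defendant's absence from the jurisdiction (2011-03-18 to 2011-11-02), pushing the deadline to 2011-12-26.
The other events in the timeline have no effect on the limitation period under the stated rules.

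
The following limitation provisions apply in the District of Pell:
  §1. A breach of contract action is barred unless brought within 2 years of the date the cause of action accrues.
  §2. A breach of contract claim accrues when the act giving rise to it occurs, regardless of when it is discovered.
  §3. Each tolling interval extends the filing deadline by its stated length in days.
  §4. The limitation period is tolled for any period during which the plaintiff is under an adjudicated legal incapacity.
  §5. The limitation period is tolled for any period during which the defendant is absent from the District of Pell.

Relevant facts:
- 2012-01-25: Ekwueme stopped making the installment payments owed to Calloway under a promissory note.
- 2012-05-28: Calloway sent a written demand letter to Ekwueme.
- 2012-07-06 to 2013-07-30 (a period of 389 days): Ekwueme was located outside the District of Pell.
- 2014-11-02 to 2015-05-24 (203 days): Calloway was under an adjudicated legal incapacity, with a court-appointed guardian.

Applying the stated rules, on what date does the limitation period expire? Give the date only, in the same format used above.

2015-09-09

The limitation period began to run on 2012-01-25.
2 years from 2012-01-25 is 2014-01-25.
Because the defendant's absence from the jurisdiction ran from 2012-07-06 to 2013-07-30, the deadline is extended by 389 days to 2015-02-18.
Because the plaintiff's legal incapacity ran from 2014-11-02 to 2015-05-24, the deadline is extended by 203 days to 2015-09-09.
The other events in the timeline have no effect on the limitation period under the stated rules.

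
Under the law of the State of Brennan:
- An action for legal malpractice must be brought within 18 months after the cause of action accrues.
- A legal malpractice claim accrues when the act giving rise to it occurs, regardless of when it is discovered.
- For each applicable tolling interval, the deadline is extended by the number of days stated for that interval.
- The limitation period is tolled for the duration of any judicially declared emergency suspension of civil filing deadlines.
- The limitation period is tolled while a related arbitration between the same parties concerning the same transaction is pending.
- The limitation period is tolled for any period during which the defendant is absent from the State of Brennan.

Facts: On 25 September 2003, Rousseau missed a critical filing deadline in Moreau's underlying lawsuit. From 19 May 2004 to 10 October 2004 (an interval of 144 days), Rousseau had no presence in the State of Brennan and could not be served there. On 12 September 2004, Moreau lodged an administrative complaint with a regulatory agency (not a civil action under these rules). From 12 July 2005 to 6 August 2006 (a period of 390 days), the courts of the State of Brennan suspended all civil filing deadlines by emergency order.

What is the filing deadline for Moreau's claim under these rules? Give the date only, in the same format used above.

The limitation period began to run on 25 September 2003.
Adding the 18 months base period to 25 September 2003 gives a deadline of 25 March 2005, before any tolling.
The defendant's absence from the jurisdiction from 19 May 2004 to 10 October 2004 tolled the period for 144 days, extending the deadline to 16 August 2005.
The emergency suspension of filing deadlines from 12 July 2005 to 6 August 2006 tolled the period for 390 days, extending the deadline to 10 September 2006.
None of the other events listed affects the running of the period under the stated rules.

10 September 2006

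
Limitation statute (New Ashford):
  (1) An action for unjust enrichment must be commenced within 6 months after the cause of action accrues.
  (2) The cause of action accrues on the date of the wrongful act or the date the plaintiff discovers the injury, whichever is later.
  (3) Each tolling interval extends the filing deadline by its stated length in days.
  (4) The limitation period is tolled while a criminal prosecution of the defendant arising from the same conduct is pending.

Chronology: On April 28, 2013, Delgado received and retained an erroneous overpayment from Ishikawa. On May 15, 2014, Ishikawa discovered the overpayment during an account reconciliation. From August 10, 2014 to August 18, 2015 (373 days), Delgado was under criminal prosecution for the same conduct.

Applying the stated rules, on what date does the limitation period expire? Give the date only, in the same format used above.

November 23, 2015

The claim accrued on May 15, 2014 — the later of the April 28, 2013 act and the May 15, 2014 discovery.
6 months from May 15, 2014 is November 15, 2014.
The period was tolled for 373 days by the pending criminal prosecution (August 10, 2014 to August 18, 2015), pushing the deadline to November 23, 2015.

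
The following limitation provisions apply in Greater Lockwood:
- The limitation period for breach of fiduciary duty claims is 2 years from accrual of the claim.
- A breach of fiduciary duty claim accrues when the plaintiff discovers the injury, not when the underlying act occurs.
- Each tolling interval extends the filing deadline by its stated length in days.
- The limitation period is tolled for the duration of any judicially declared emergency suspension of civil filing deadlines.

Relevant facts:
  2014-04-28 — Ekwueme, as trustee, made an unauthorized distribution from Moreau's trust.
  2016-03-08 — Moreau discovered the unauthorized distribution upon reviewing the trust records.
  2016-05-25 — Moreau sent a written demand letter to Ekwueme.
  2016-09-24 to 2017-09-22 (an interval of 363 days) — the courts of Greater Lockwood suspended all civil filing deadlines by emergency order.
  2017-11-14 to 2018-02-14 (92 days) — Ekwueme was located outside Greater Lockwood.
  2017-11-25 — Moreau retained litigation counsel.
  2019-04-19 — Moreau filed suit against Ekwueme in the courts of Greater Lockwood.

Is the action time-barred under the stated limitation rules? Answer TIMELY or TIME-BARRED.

Accrual is tied to discovery, so the period began on 2016-03-08 rather than on 2014-04-28 when the act occurred.
The untolled deadline — 2 years after 2016-03-08 — is 2018-03-08.
Because the emergency suspension of filing deadlines ran from 2016-09-24 to 2017-09-22, the deadline is extended by 363 days to 2019-03-06.
No stated provision tolls the period for the defendant's absence, so the interval from 2017-11-14 to 2018-02-14 has no effect on the deadline.
Nothing else in the chronology tolls or restarts the period.
The 2019-04-19 filing falls after the 2019-03-06 deadline; the claim is time-barred.

TIME-BARRED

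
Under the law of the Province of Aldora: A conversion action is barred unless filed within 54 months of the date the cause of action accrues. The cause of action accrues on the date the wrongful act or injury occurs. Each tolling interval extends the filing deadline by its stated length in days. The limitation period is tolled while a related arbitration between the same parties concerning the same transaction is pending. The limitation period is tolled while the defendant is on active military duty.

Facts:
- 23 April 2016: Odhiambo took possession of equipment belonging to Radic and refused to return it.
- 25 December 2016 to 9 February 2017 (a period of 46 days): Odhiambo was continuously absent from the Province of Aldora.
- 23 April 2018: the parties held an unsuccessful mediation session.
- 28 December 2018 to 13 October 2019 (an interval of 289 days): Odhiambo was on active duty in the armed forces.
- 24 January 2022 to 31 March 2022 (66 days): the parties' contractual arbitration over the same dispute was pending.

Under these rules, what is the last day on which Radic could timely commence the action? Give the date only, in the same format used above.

The limitation period began to run on 23 April 2016.
Adding the 54 months base period to 23 April 2016 gives a deadline of 23 October 2020, before any tolling.
The period was tolled for 289 days by the defendant's active military service (28 December 2018 to 13 October 2019), pushing the deadline to 8 August 2021.
The pending related arbitration from 24 January 2022 to 31 March 2022 began after the period had already run on 8 August 2021, so it has no tolling effect.
No stated provision tolls the period for the defendant's absence, so the interval from 25 December 2016 to 9 February 2017 has no effect on the deadline.
The other events in the timeline have no effect on the limitation period under the stated rules.

8 August 2021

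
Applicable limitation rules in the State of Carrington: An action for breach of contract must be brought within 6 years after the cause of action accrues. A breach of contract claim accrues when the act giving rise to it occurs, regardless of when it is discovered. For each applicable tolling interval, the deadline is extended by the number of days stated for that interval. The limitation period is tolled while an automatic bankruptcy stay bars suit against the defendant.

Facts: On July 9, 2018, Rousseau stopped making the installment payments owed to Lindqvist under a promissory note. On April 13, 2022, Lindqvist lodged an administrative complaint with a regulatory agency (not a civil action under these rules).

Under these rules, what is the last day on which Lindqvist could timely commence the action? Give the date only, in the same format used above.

July 9, 2024

The cause of action accrued on July 9, 2018, the date of the act.
Adding the 6 years base period to July 9, 2018 gives a deadline of July 9, 2024, before any tolling.
The other events in the timeline have no effect on the limitation period under the stated rules.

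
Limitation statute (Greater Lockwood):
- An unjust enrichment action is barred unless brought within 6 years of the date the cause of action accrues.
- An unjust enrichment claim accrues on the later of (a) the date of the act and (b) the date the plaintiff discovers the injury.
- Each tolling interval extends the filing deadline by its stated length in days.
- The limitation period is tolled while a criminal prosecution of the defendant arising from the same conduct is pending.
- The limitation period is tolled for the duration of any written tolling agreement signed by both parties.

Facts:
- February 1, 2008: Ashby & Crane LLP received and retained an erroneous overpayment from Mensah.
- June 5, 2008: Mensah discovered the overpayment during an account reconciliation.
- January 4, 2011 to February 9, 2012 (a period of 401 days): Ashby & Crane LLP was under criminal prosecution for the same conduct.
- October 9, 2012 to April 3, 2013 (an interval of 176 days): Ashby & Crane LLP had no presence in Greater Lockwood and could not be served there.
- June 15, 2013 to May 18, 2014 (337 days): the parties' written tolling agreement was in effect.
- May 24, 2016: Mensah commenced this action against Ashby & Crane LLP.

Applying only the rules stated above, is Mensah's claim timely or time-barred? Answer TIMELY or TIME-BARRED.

The claim accrued on June 5, 2008 — the later of the February 1, 2008 act and the June 5, 2008 discovery.
6 years from June 5, 2008 is June 5, 2014.
The pending criminal prosecution from January 4, 2011 to February 9, 2012 tolled the period for 401 days, extending the deadline to July 11, 2015.
The written tolling agreement from June 15, 2013 to May 18, 2014 tolled the period for 337 days, extending the deadline to June 12, 2016.
Although the defendant's absence ran from October 9, 2012 to April 3, 2013, the stated rules do not make that a tolling event, so it is disregarded.
Mensah filed on May 24, 2016, before the June 12, 2016 deadline, so the action is timely.

TIMELY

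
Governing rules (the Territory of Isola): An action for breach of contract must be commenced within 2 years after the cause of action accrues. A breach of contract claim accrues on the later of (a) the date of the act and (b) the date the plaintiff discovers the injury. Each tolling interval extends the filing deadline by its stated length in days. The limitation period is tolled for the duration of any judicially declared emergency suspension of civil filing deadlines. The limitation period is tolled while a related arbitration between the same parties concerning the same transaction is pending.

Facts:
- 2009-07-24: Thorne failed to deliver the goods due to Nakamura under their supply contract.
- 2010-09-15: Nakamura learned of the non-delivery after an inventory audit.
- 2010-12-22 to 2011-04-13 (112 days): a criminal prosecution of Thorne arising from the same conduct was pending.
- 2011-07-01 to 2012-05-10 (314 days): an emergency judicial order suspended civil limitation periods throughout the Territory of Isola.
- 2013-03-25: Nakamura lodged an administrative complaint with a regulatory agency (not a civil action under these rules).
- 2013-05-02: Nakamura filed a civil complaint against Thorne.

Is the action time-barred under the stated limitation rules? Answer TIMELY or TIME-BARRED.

Because discovery on 2010-09-15 post-dates the 2009-07-24 act, accrual under the later-of rule falls on 2010-09-15.
The untolled deadline — 2 years after 2010-09-15 — is 2012-09-15.
Because the emergency suspension of filing deadlines ran from 2011-07-01 to 2012-05-10, the deadline is extended by 314 days to 2013-07-26.
The pending criminal prosecution from 2010-12-22 to 2011-04-13 does not toll the period, because no stated rule makes a criminal prosecution a tolling event.
None of the other events listed affects the running of the period under the stated rules.
Nakamura filed on 2013-05-02, before the 2013-07-26 deadline, so the action is timely.

TIMELY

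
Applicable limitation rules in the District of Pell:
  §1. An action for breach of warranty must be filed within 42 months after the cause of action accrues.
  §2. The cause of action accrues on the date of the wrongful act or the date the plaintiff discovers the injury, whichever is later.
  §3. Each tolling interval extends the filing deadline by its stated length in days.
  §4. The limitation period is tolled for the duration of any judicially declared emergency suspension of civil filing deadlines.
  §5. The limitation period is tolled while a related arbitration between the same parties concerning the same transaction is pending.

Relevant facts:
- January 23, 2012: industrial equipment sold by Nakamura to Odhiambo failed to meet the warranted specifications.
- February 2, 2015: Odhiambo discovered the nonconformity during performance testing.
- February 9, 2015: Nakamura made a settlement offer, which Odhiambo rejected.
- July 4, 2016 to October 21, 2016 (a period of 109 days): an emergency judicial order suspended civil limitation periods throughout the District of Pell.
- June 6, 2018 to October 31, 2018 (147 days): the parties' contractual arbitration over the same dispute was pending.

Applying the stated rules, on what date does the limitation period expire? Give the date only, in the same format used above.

Because discovery on February 2, 2015 post-dates the January 23, 2012 act, accrual under the later-of rule falls on February 2, 2015.
The untolled deadline — 42 months after February 2, 2015 — is August 2, 2018.
Because the emergency suspension of filing deadlines ran from July 4, 2016 to October 21, 2016, the deadline is extended by 109 days to November 19, 2018.
The pending related arbitration from June 6, 2018 to October 31, 2018 tolled the period for 147 days, extending the deadline to April 15, 2019.
The other events in the timeline have no effect on the limitation period under the stated rules.

April 15, 2019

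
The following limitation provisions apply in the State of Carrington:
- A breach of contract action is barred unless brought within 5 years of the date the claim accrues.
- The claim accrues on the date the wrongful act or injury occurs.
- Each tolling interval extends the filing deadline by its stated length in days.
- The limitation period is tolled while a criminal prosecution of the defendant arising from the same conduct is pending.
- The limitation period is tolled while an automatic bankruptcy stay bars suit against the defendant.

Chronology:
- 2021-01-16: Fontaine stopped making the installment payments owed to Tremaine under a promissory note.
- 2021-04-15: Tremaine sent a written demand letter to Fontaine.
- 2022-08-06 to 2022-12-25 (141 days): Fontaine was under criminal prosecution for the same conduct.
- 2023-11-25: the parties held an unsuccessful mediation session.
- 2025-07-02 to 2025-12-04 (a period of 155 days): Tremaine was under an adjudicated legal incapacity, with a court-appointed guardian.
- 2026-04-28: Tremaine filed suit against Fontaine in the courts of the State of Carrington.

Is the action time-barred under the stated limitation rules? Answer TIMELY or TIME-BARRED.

TIMELY

The claim accrued on 2021-01-16, the date of the act.
5 years from 2021-01-16 is 2026-01-16.
The pending criminal prosecution from 2022-08-06 to 2022-12-25 tolled the period for 141 days, extending the deadline to 2026-06-06.
Although the plaintiff's incapacity ran from 2025-07-02 to 2025-12-04, the stated rules do not make that a tolling event, so it is disregarded.
The other events in the timeline have no effect on the limitation period under the stated rules.
The 2026-04-28 filing precedes the 2026-06-06 deadline; the claim is timely.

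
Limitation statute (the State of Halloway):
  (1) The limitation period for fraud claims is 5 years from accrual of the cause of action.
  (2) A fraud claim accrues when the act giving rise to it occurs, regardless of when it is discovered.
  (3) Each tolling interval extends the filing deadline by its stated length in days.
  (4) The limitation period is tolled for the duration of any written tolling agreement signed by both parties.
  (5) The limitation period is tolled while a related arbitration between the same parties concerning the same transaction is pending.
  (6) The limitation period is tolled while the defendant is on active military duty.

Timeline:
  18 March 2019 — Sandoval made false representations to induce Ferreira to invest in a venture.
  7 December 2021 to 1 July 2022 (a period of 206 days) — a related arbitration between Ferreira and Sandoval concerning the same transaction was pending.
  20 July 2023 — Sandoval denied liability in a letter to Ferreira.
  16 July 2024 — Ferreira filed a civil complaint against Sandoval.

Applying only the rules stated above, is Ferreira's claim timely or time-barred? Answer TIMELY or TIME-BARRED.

The limitation period began to run on 18 March 2019.
5 years from 18 March 2019 is 18 March 2024.
The period was tolled for 206 days by the pending related arbitration (7 December 2021 to 1 July 2022), pushing the deadline to 10 October 2024.
None of the other events listed affects the running of the period under the stated rules.
The 16 July 2024 filing precedes the 10 October 2024 deadline; the claim is timely.

TIMELY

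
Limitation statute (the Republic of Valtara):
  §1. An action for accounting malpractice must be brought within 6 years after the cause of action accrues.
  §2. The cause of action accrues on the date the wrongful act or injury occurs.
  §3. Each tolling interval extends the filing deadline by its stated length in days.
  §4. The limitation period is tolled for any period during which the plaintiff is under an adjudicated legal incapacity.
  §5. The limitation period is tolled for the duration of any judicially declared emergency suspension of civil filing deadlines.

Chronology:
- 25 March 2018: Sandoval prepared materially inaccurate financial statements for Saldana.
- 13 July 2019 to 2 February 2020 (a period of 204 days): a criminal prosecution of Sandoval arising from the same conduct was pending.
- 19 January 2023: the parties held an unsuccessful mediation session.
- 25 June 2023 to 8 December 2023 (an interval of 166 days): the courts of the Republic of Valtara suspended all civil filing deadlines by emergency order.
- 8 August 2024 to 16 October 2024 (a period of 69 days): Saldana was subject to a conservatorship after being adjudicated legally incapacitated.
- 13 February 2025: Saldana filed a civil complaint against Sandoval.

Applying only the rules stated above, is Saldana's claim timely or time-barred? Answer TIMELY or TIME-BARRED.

The cause of action accrued on 25 March 2018, the date of the act.
The untolled deadline — 6 years after 25 March 2018 — is 25 March 2024.
The period was tolled for 166 days by the emergency suspension of filing deadlines (25 June 2023 to 8 December 2023), pushing the deadline to 7 September 2024.
Because the plaintiff's legal incapacity ran from 8 August 2024 to 16 October 2024, the deadline is extended by 69 days to 15 November 2024.
The pending criminal prosecution from 13 July 2019 to 2 February 2020 does not toll the period, because no stated rule makes a criminal prosecution a tolling event.
Nothing else in the chronology tolls or restarts the period.
The 13 February 2025 filing falls after the 15 November 2024 deadline; the claim is time-barred.

TIME-BARRED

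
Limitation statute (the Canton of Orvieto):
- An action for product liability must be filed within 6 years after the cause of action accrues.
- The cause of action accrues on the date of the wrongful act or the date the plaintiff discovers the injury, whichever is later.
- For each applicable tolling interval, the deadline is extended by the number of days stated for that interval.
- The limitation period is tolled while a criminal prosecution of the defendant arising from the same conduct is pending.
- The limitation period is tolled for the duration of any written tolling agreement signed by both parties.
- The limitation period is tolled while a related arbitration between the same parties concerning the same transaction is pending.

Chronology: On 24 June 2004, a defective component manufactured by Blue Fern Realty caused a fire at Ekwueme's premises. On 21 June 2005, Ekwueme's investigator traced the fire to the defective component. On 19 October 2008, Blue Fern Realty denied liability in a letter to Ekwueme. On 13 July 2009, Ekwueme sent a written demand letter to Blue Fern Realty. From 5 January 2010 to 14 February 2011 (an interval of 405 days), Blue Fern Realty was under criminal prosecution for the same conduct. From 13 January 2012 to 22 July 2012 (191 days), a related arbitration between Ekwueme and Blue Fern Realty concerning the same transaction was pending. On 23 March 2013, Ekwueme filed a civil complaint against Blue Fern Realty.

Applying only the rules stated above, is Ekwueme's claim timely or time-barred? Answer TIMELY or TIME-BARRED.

Taking the later of the act (24 June 2004) and discovery (21 June 2005), the claim accrued on 21 June 2005.
6 years from 21 June 2005 is 21 June 2011.
The period was tolled for 405 days by the pending criminal prosecution (5 January 2010 to 14 February 2011), pushing the deadline to 30 July 2012.
The period was tolled for 191 days by the pending related arbitration (13 January 2012 to 22 July 2012), pushing the deadline to 6 February 2013.
None of the other events listed affects the running of the period under the stated rules.
Filing on 23 March 2013 missed the 6 February 2013 deadline — the action is time-barred.

TIME-BARRED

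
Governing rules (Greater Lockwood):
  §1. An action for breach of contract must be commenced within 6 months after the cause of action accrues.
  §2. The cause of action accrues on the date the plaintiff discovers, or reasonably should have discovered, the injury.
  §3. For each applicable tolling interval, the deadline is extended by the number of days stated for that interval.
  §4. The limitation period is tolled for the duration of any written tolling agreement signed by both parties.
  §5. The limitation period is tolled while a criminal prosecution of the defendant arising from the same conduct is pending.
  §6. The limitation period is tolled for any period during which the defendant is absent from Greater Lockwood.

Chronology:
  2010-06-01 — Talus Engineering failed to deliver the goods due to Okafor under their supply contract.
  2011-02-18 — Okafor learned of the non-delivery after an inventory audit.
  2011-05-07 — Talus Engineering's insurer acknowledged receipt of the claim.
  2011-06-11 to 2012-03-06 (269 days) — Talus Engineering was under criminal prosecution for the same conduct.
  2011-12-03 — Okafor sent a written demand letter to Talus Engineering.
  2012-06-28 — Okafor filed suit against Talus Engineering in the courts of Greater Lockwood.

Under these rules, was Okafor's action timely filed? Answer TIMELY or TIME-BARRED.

TIME-BARRED

Accrual is tied to discovery, so the period began on 2011-02-18 rather than on 2010-06-01 when the act occurred.
Adding the 6 months base period to 2011-02-18 gives a deadline of 2011-08-18, before any tolling.
Because the pending criminal prosecution ran from 2011-06-11 to 2012-03-06, the deadline is extended by 269 days to 2012-05-13.
The other events in the timeline have no effect on the limitation period under the stated rules.
The 2012-06-28 filing falls after the 2012-05-13 deadline; the claim is time-barred.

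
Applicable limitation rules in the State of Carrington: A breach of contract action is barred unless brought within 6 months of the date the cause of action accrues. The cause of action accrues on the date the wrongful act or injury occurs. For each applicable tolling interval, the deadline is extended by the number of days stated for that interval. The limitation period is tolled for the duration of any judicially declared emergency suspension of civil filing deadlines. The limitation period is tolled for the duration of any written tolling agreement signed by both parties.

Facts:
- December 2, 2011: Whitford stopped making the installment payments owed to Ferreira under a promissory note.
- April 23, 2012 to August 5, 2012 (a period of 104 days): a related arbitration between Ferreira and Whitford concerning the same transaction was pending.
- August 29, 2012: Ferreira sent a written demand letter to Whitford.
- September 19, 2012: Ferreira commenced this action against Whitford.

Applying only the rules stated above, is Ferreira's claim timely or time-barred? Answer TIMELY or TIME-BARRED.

The claim accrued on December 2, 2011, when the wrongful act occurred.
The untolled deadline — 6 months after December 2, 2011 — is June 2, 2012.
The pending related arbitration from April 23, 2012 to August 5, 2012 does not toll the period, because no stated rule makes a pending arbitration a tolling event.
Nothing else in the chronology tolls or restarts the period.
Filing on September 19, 2012 missed the June 2, 2012 deadline — the action is time-barred.

TIME-BARRED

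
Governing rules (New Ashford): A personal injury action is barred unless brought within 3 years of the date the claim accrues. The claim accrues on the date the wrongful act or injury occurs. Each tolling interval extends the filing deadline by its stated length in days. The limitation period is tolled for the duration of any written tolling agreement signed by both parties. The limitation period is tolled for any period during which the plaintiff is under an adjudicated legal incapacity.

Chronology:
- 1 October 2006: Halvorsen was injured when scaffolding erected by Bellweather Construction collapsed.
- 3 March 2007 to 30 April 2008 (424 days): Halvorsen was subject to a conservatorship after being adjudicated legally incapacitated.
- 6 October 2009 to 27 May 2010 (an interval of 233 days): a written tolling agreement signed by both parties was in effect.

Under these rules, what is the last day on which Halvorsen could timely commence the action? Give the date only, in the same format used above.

20 July 2011

The limitation period began to run on 1 October 2006.
The untolled deadline — 3 years after 1 October 2006 — is 1 October 2009.
The period was tolled for 424 days by the plaintiff's legal incapacity (3 March 2007 to 30 April 2008), pushing the deadline to 29 November 2010.
The written tolling agreement from 6 October 2009 to 27 May 2010 tolled the period for 233 days, extending the deadline to 20 July 2011.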